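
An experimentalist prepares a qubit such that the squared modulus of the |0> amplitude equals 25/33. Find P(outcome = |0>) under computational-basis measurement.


|alpha|^2 = 25/33 = 0.7576
|beta|^2 = 1 - 25/33 = 8/33 = 0.2424
P(|0>) = |alpha|^2 = 0.7576

0.7576


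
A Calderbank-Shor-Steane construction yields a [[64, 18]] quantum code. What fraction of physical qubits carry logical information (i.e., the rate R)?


Code rate R = k/n
= 18/64
= 0.2812

0.2812


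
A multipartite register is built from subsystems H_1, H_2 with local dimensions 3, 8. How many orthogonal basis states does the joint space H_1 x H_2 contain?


dim(H_1 x H_2) = 3 * 8
= 24

24


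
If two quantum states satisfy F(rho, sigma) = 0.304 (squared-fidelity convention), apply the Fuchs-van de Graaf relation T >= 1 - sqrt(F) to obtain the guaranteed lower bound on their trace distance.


Fuchs-van de Graaf (squared-fidelity convention): 1 - sqrt(F) <= T <= sqrt(1 - F).
Lower bound: T >= 1 - sqrt(F)
sqrt(F) = sqrt(0.304) = 0.5514
T >= 1 - 0.5514
T >= 0.4486

0.4486


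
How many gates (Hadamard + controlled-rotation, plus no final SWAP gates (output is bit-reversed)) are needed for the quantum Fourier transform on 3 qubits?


Hadamard gates: 3
Controlled rotations: n*(n-1)/2 = 3*2/2 = 3
SWAP gates: 0 (omitted)
Total = 3 + 3
= 6

6


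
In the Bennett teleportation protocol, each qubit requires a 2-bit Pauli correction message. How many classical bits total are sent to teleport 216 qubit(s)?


Quantum teleportation requires 2 classical bits per qubit teleported.
216 qubit(s) -> 2 * 216 = 432 classical bits

432


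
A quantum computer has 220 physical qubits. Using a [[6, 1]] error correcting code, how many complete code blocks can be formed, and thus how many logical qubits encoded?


Each code block uses 6 physical qubits for 1 logical qubit(s).
Number of complete blocks = floor(220 / 6) = 36
Logical qubits = 36 * 1
= 36

36


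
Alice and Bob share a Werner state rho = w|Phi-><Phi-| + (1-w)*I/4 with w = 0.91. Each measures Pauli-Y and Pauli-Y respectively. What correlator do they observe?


|Phi-> = (|00> - |11>)/sqrt(2)
For the pure Bell state, <Y_A Y_B> = +1 (Bell-state Pauli correlator).
The maximally-mixed part I/4 has tr(I/4 * P tensor P) = 0 for any traceless Pauli P.
So <Y_A Y_B>_rho = w * (+1) + (1 - w) * 0
= 0.91 * (+1)
= 0.9100

0.9100


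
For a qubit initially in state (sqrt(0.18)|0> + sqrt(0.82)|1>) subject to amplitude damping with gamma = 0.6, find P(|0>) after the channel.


For amplitude damping with parameter gamma on state sqrt(a)|0> + sqrt(b)|1>:
alpha^2 = 0.18, beta^2 = 0.82
P(|0>) = alpha^2 + gamma * beta^2
= 0.18 + 0.6 * 0.82
= 0.18 + 0.4920
= 0.6720

0.6720


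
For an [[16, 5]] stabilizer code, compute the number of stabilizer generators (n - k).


For an [[n,k]] stabilizer code:
Number of stabilizer generators = n - k
= 16 - 5
= 11

11


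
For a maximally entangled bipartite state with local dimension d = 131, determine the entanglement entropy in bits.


For a maximally entangled state in d x d:
S = log2(d) = log2(131)
= 7.0334

7.0334


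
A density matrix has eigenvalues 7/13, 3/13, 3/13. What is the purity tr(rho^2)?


tr(rho^2) = sum of eigenvalues squared
= (7/13)^2 + (3/13)^2 + (3/13)^2
= (49 + 9 + 9) / 169
= 67/169
= 0.3964

0.3964


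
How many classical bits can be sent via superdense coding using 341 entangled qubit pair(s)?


Superdense coding allows 2 classical bits per shared entangled pair.
341 pair(s) -> 2 * 341 = 682 classical bits

682


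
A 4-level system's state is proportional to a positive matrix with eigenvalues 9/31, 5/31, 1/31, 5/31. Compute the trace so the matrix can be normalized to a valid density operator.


tr(M) = sum of eigenvalues
= 9/31 + 5/31 + 1/31 + 5/31
= 20/31
= 0.6452

0.6452


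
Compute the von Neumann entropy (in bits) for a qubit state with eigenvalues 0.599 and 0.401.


S = -p*log2(p) - (1-p)*log2(1-p)
p = 0.5990, 1-p = 0.4010
= -0.5990 * log2(0.5990) - 0.4010 * log2(0.4010)
= -(-0.4429) - (-0.5286)
= 0.9715

0.9715


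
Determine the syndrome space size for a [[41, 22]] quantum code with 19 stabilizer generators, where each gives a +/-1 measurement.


Each stabilizer generator gives a binary (+1 or -1) measurement outcome.
With 19 independent generators:
Total syndromes = 2^19
= 524288

524288


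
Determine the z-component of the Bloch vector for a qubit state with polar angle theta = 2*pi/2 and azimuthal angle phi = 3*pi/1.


theta = 3.1416, phi = 9.4248
r_z = cos(theta) = -1.0000

-1.0000


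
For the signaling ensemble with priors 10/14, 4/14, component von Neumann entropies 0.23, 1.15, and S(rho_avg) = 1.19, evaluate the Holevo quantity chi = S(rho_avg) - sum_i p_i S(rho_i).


chi = S(rho) - sum_i p_i * S(rho_i)
Weighted entropy = 10/14 * 0.23 + 4/14 * 1.15
= 0.4929
chi = 1.19 - 0.4929
= 0.6971

0.6971


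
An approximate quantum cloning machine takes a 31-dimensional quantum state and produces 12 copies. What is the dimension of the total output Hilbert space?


Output space = H^(tensor 12) where dim(H) = 31
dim = 31^12
= 961 (after 2 factors)
= 29791 (after 3 factors)
= 923521 (after 4 factors)
= 28629151 (after 5 factors)
= 887503681 (after 6 factors)
= 27512614111 (after 7 factors)
= 852891037441 (after 8 factors)
= 26439622160671 (after 9 factors)
= 819628286980801 (after 10 factors)
= 25408476896404831 (after 11 factors)
= 787662783788549761 (after 12 factors)
= 787662783788549761

787662783788549761


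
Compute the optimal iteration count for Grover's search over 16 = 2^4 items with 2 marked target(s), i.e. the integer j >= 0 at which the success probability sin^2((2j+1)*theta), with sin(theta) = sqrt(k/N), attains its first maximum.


After j Grover iterations the success probability is P(j) = sin^2((2j+1)*theta), where sin(theta) = sqrt(k/N).
N = 2^4 = 16, k = 2
sin(theta) = sqrt(k/N) = 0.3535533906
theta = arcsin(sqrt(k/N)) = 0.3613671239 rad
P(j) reaches its first maximum when (2j+1)*theta is as close as possible to pi/2, i.e. j = round(pi/(4*theta) - 1/2).
pi/(4*theta) - 1/2 = 1.6734
(For comparison, the common estimate pi/4 * sqrt(N/k) = 2.2214; the exact maximiser is used here.)
Optimal iterations = 2

2


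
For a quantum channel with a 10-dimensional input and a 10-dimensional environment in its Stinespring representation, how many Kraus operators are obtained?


Tracing out the environment in an orthonormal basis {|i>_E} gives Kraus operators K_i = <i|_E U |0>_E.
Number of Kraus operators = dim(H_env) = d_env
= 10

10


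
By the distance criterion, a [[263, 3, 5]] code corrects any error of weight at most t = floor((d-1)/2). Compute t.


Code parameters: [[263, 3, 5]], distance d = 5.
Number of correctable errors = floor((d-1)/2)
= floor((5 - 1)/2)
= floor(4/2)
= 2

2


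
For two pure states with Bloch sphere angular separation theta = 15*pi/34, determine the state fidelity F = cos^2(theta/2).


For states separated by angle theta on Bloch sphere:
F = cos^2(theta/2)
theta = 15*pi/34 = 1.3860
theta/2 = 0.6930
cos(theta/2) = 0.7693
F = 0.5919

0.5919


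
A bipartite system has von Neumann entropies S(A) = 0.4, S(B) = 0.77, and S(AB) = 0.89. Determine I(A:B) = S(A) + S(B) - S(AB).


I(A:B) = S(A) + S(B) - S(AB)
= 0.4 + 0.77 - 0.89
= 0.2800

0.2800


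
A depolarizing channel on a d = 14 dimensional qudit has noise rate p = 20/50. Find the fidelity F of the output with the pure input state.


F = (1-p) + p/d
= (1 - 0.4000) + 0.4000/14
= 0.6000 + 0.0286
= 0.6286

0.6286


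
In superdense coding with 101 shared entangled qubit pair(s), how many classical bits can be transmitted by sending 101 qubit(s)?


Superdense coding allows 2 classical bits per shared entangled pair.
101 pair(s) -> 2 * 101 = 202 classical bits

202


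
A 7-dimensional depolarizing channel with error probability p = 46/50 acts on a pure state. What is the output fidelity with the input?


F = (1-p) + p/d
= (1 - 0.9200) + 0.9200/7
= 0.0800 + 0.1314
= 0.2114

0.2114


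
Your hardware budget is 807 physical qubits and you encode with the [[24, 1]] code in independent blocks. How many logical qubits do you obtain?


Each code block uses 24 physical qubits for 1 logical qubit(s).
Number of complete blocks = floor(807 / 24) = 33
Logical qubits = 33 * 1
= 33

33


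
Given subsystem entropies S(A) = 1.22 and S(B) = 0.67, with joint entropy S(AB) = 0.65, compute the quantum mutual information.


I(A:B) = S(A) + S(B) - S(AB)
= 1.22 + 0.67 - 0.65
= 1.2400

1.2400


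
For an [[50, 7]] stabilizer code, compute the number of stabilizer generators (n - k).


For an [[n,k]] stabilizer code:
Number of stabilizer generators = n - k
= 50 - 7
= 43

43


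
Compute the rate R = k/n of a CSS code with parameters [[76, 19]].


Code rate R = k/n
= 19/76
= 0.2500

0.2500


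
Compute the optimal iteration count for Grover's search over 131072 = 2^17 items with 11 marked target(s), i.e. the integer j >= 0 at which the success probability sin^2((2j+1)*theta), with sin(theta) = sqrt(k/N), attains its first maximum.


After j Grover iterations the success probability is P(j) = sin^2((2j+1)*theta), where sin(theta) = sqrt(k/N).
N = 2^17 = 131072, k = 11
sin(theta) = sqrt(k/N) = 0.009160968281
theta = arcsin(sqrt(k/N)) = 0.009161096422 rad
P(j) reaches its first maximum when (2j+1)*theta is as close as possible to pi/2, i.e. j = round(pi/(4*theta) - 1/2).
pi/(4*theta) - 1/2 = 85.2319
(For comparison, the common estimate pi/4 * sqrt(N/k) = 85.7331; the exact maximiser is used here.)
Optimal iterations = 85

85


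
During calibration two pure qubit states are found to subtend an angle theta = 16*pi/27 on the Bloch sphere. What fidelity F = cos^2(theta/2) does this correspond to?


For states separated by angle theta on Bloch sphere:
F = cos^2(theta/2)
theta = 16*pi/27 = 1.8617
theta/2 = 0.9308
cos(theta/2) = 0.5972
F = 0.3566

0.3566


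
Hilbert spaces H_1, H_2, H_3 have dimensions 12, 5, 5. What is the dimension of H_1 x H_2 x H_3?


dim(H_1 x H_2 x H_3) = 12 * 5 * 5
= 60 * 5
= 300

300


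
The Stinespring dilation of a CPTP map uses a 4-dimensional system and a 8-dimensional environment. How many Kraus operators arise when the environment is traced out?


Tracing out the environment in an orthonormal basis {|i>_E} gives Kraus operators K_i = <i|_E U |0>_E.
Number of Kraus operators = dim(H_env) = d_env
= 8

8


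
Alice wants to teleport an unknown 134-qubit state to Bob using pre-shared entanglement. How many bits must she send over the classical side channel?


Quantum teleportation requires 2 classical bits per qubit teleported.
134 qubit(s) -> 2 * 134 = 268 classical bits

268


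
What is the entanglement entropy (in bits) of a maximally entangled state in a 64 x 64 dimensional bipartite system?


For a maximally entangled state in d x d:
S = log2(d) = log2(64)
= 6.0000

6.0000


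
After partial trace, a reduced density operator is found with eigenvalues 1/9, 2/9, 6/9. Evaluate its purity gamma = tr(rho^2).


tr(rho^2) = sum of eigenvalues squared
= (1/9)^2 + (2/9)^2 + (6/9)^2
= (1 + 4 + 36) / 81
= 41/81
= 0.5062

0.5062


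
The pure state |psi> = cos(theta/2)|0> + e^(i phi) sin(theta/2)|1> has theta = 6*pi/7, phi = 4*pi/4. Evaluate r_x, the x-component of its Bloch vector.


theta = 2.6928, phi = 3.1416
r_x = sin(theta)*cos(phi) = 0.4339 * -1.0000
r_x = -0.4339

-0.4339


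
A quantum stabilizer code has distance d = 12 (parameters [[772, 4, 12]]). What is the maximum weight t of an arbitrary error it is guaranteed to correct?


Code parameters: [[772, 4, 12]], distance d = 12.
Number of correctable errors = floor((d-1)/2)
= floor((12 - 1)/2)
= floor(11/2)
= 5

5


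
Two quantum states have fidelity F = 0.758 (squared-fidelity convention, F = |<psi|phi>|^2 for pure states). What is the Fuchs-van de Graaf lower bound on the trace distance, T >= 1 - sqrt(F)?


Fuchs-van de Graaf (squared-fidelity convention): 1 - sqrt(F) <= T <= sqrt(1 - F).
Lower bound: T >= 1 - sqrt(F)
sqrt(F) = sqrt(0.758) = 0.8706
T >= 1 - 0.8706
T >= 0.1294

0.1294


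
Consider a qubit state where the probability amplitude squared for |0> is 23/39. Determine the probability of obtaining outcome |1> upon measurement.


|alpha|^2 = 23/39 = 0.5897
|beta|^2 = 1 - 23/39 = 16/39 = 0.4103
P(|1>) = |beta|^2 = 0.4103

0.4103


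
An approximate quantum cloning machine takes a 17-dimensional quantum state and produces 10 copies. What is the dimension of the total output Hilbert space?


Output space = H^(tensor 10) where dim(H) = 17
dim = 17^10
= 289 (after 2 factors)
= 4913 (after 3 factors)
= 83521 (after 4 factors)
= 1419857 (after 5 factors)
= 24137569 (after 6 factors)
= 410338673 (after 7 factors)
= 6975757441 (after 8 factors)
= 118587876497 (after 9 factors)
= 2015993900449 (after 10 factors)
= 2015993900449

2015993900449


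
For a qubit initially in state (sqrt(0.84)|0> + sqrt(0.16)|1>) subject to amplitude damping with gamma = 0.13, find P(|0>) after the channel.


For amplitude damping with parameter gamma on state sqrt(a)|0> + sqrt(b)|1>:
alpha^2 = 0.84, beta^2 = 0.16
P(|0>) = alpha^2 + gamma * beta^2
= 0.84 + 0.13 * 0.16
= 0.84 + 0.0208
= 0.8608

0.8608


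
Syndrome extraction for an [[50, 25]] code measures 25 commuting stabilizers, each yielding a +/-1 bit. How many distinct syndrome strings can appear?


Each stabilizer generator gives a binary (+1 or -1) measurement outcome.
With 25 independent generators:
Total syndromes = 2^25
= 33554432

33554432


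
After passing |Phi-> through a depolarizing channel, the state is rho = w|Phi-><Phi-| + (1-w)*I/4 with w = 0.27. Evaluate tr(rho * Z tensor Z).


|Phi-> = (|00> - |11>)/sqrt(2)
For the pure Bell state, <Z_A Z_B> = +1 (Bell-state Pauli correlator).
The maximally-mixed part I/4 has tr(I/4 * P tensor P) = 0 for any traceless Pauli P.
So <Z_A Z_B>_rho = w * (+1) + (1 - w) * 0
= 0.27 * (+1)
= 0.2700

0.2700


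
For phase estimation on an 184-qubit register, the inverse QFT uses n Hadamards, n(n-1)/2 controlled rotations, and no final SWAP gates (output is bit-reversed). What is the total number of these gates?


Hadamard gates: 184
Controlled rotations: n*(n-1)/2 = 184*183/2 = 16836
SWAP gates: 0 (omitted)
Total = 184 + 16836
= 17020

17020


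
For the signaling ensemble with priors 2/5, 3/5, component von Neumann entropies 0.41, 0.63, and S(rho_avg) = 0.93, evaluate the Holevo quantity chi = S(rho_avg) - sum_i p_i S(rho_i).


chi = S(rho) - sum_i p_i * S(rho_i)
Weighted entropy = 2/5 * 0.41 + 3/5 * 0.63
= 0.5420
chi = 0.93 - 0.5420
= 0.3880

0.3880


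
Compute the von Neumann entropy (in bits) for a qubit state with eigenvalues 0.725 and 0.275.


S = -p*log2(p) - (1-p)*log2(1-p)
p = 0.7250, 1-p = 0.2750
= -0.7250 * log2(0.7250) - 0.2750 * log2(0.2750)
= -(-0.3364) - (-0.5122)
= 0.8485

0.8485


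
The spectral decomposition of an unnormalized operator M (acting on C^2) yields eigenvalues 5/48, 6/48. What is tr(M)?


tr(M) = sum of eigenvalues
= 5/48 + 6/48
= 11/48
= 0.2292

0.2292


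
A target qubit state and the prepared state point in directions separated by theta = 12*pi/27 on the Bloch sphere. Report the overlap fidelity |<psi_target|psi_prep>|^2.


For states separated by angle theta on Bloch sphere:
F = cos^2(theta/2)
theta = 12*pi/27 = 1.3963
theta/2 = 0.6981
cos(theta/2) = 0.7660
F = 0.5868

0.5868


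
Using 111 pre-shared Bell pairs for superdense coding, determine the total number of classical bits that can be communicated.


Superdense coding allows 2 classical bits per shared entangled pair.
111 pair(s) -> 2 * 111 = 222 classical bits

222


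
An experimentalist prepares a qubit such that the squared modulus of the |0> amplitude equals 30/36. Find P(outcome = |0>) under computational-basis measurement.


|alpha|^2 = 30/36 = 0.8333
|beta|^2 = 1 - 30/36 = 6/36 = 0.1667
P(|0>) = |alpha|^2 = 0.8333

0.8333


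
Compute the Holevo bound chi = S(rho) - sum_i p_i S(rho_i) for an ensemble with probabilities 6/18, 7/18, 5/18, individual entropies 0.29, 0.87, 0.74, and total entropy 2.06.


chi = S(rho) - sum_i p_i * S(rho_i)
Weighted entropy = 6/18 * 0.29 + 7/18 * 0.87 + 5/18 * 0.74
= 0.6406
chi = 2.06 - 0.6406
= 1.4194

1.4194


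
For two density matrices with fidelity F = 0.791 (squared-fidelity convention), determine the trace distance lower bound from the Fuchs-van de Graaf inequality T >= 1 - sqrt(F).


Fuchs-van de Graaf (squared-fidelity convention): 1 - sqrt(F) <= T <= sqrt(1 - F).
Lower bound: T >= 1 - sqrt(F)
sqrt(F) = sqrt(0.791) = 0.8894
T >= 1 - 0.8894
T >= 0.1106

0.1106


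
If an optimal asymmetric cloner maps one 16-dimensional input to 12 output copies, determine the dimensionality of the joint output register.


Output space = H^(tensor 12) where dim(H) = 16
dim = 16^12
= 256 (after 2 factors)
= 4096 (after 3 factors)
= 65536 (after 4 factors)
= 1048576 (after 5 factors)
= 16777216 (after 6 factors)
= 268435456 (after 7 factors)
= 4294967296 (after 8 factors)
= 68719476736 (after 9 factors)
= 1099511627776 (after 10 factors)
= 17592186044416 (after 11 factors)
= 281474976710656 (after 12 factors)
= 281474976710656

281474976710656


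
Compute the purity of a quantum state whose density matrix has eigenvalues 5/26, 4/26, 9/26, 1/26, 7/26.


tr(rho^2) = sum of eigenvalues squared
= (5/26)^2 + (4/26)^2 + (9/26)^2 + (1/26)^2 + (7/26)^2
= (25 + 16 + 81 + 1 + 49) / 676
= 172/676
= 0.2544

0.2544


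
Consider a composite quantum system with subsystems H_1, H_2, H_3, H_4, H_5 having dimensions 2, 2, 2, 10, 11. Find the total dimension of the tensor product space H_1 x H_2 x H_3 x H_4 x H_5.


dim(H_1 x H_2 x H_3 x H_4 x H_5) = 2 * 2 * 2 * 10 * 11
= 4 * 2 * 10 * 11
= 8 * 10 * 11
= 80 * 11
= 880

880


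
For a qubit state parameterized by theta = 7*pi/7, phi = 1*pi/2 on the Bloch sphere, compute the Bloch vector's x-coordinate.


theta = 3.1416, phi = 1.5708
r_x = sin(theta)*cos(phi) = 0.0000 * 0.0000
r_x = 0.0000

0.0000


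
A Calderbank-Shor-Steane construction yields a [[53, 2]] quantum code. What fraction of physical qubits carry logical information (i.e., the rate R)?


Code rate R = k/n
= 2/53
= 0.0377

0.0377


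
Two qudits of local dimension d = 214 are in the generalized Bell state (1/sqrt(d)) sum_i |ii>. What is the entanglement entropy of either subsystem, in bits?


For a maximally entangled state in d x d:
S = log2(d) = log2(214)
= 7.7415

7.7415


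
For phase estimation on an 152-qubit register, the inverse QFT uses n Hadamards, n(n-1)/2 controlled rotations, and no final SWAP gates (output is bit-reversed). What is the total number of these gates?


Hadamard gates: 152
Controlled rotations: n*(n-1)/2 = 152*151/2 = 11476
SWAP gates: 0 (omitted)
Total = 152 + 11476
= 11628

11628


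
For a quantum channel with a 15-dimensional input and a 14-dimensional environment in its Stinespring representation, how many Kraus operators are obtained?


Tracing out the environment in an orthonormal basis {|i>_E} gives Kraus operators K_i = <i|_E U |0>_E.
Number of Kraus operators = dim(H_env) = d_env
= 14

14


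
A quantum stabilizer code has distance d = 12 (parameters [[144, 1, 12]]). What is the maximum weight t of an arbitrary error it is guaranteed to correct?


Code parameters: [[144, 1, 12]], distance d = 12.
Number of correctable errors = floor((d-1)/2)
= floor((12 - 1)/2)
= floor(11/2)
= 5

5


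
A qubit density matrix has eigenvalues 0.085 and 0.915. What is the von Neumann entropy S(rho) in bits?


S = -p*log2(p) - (1-p)*log2(1-p)
p = 0.0850, 1-p = 0.9150
= -0.0850 * log2(0.0850) - 0.9150 * log2(0.9150)
= -(-0.3023) - (-0.1173)
= 0.4196

0.4196


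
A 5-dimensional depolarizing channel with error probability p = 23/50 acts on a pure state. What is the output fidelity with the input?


F = (1-p) + p/d
= (1 - 0.4600) + 0.4600/5
= 0.5400 + 0.0920
= 0.6320

0.6320


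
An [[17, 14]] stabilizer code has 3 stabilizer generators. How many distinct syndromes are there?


Each stabilizer generator gives a binary (+1 or -1) measurement outcome.
With 3 independent generators:
Total syndromes = 2^3
= 8

8


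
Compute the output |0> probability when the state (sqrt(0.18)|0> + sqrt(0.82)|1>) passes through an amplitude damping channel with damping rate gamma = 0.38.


For amplitude damping with parameter gamma on state sqrt(a)|0> + sqrt(b)|1>:
alpha^2 = 0.18, beta^2 = 0.82
P(|0>) = alpha^2 + gamma * beta^2
= 0.18 + 0.38 * 0.82
= 0.18 + 0.3116
= 0.4916

0.4916


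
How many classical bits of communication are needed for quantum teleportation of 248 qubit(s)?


Quantum teleportation requires 2 classical bits per qubit teleported.
248 qubit(s) -> 2 * 248 = 496 classical bits

496


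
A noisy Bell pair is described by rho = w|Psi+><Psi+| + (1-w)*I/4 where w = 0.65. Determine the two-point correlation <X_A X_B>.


|Psi+> = (|01> + |10>)/sqrt(2)
For the pure Bell state, <X_A X_B> = +1 (Bell-state Pauli correlator).
The maximally-mixed part I/4 has tr(I/4 * P tensor P) = 0 for any traceless Pauli P.
So <X_A X_B>_rho = w * (+1) + (1 - w) * 0
= 0.65 * (+1)
= 0.6500

0.6500


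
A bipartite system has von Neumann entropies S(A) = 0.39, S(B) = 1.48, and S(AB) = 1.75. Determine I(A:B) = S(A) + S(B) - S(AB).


I(A:B) = S(A) + S(B) - S(AB)
= 0.39 + 1.48 - 1.75
= 0.1200

0.1200


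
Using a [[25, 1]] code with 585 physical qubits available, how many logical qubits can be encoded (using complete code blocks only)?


Each code block uses 25 physical qubits for 1 logical qubit(s).
Number of complete blocks = floor(585 / 25) = 23
Logical qubits = 23 * 1
= 23

23


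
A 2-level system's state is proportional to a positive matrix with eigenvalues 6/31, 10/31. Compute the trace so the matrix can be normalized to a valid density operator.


tr(M) = sum of eigenvalues
= 6/31 + 10/31
= 16/31
= 0.5161

0.5161


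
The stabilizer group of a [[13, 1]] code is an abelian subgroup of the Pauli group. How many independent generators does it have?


For an [[n,k]] stabilizer code:
Number of stabilizer generators = n - k
= 13 - 1
= 12

12


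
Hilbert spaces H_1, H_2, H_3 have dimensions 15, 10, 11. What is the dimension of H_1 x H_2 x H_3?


dim(H_1 x H_2 x H_3) = 15 * 10 * 11
= 150 * 11
= 1650

1650


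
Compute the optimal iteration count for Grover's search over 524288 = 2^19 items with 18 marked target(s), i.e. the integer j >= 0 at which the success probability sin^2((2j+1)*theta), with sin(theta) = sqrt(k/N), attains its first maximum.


After j Grover iterations the success probability is P(j) = sin^2((2j+1)*theta), where sin(theta) = sqrt(k/N).
N = 2^19 = 524288, k = 18
sin(theta) = sqrt(k/N) = 0.005859375
theta = arcsin(sqrt(k/N)) = 0.005859408528 rad
P(j) reaches its first maximum when (2j+1)*theta is as close as possible to pi/2, i.e. j = round(pi/(4*theta) - 1/2).
pi/(4*theta) - 1/2 = 133.5405
(For comparison, the common estimate pi/4 * sqrt(N/k) = 134.0413; the exact maximiser is used here.)
Optimal iterations = 134

134


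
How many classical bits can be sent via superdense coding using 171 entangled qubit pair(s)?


Superdense coding allows 2 classical bits per shared entangled pair.
171 pair(s) -> 2 * 171 = 342 classical bits

342


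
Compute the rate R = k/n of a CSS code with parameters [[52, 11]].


Code rate R = k/n
= 11/52
= 0.2115

0.2115


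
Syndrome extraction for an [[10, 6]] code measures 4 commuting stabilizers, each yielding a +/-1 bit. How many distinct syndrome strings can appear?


Each stabilizer generator gives a binary (+1 or -1) measurement outcome.
With 4 independent generators:
Total syndromes = 2^4
= 16

16


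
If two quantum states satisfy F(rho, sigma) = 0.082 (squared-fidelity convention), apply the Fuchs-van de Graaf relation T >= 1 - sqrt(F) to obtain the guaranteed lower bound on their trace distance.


Fuchs-van de Graaf (squared-fidelity convention): 1 - sqrt(F) <= T <= sqrt(1 - F).
Lower bound: T >= 1 - sqrt(F)
sqrt(F) = sqrt(0.082) = 0.2864
T >= 1 - 0.2864
T >= 0.7136

0.7136


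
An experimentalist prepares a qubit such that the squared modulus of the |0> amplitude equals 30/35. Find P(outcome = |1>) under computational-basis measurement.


|alpha|^2 = 30/35 = 0.8571
|beta|^2 = 1 - 30/35 = 5/35 = 0.1429
P(|1>) = |beta|^2 = 0.1429

0.1429


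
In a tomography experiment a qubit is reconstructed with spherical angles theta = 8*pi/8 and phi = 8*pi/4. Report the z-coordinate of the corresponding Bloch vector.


theta = 3.1416, phi = 6.2832
r_z = cos(theta) = -1.0000

-1.0000


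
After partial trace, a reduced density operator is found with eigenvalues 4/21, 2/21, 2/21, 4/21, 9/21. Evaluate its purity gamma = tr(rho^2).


tr(rho^2) = sum of eigenvalues squared
= (4/21)^2 + (2/21)^2 + (2/21)^2 + (4/21)^2 + (9/21)^2
= (16 + 4 + 4 + 16 + 81) / 441
= 121/441
= 0.2744

0.2744


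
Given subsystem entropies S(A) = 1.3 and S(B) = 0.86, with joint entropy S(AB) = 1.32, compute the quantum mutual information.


I(A:B) = S(A) + S(B) - S(AB)
= 1.3 + 0.86 - 1.32
= 0.8400

0.8400


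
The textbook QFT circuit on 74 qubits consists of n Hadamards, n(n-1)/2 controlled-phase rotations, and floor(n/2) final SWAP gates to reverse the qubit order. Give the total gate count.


Hadamard gates: 74
Controlled rotations: n*(n-1)/2 = 74*73/2 = 2701
SWAP gates: floor(n/2) = floor(74/2) = 37
Total = 74 + 2701 + 37
= 2812

2812


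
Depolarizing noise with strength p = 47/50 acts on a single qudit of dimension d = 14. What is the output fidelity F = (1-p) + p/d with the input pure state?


F = (1-p) + p/d
= (1 - 0.9400) + 0.9400/14
= 0.0600 + 0.0671
= 0.1271

0.1271


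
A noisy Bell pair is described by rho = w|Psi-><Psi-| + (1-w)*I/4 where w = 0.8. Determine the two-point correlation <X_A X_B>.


|Psi-> = (|01> - |10>)/sqrt(2)
For the pure Bell state, <X_A X_B> = -1 (Bell-state Pauli correlator).
The maximally-mixed part I/4 has tr(I/4 * P tensor P) = 0 for any traceless Pauli P.
So <X_A X_B>_rho = w * (-1) + (1 - w) * 0
= 0.8 * (-1)
= -0.8000

-0.8000


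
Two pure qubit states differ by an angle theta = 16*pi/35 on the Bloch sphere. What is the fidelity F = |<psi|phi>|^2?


For states separated by angle theta on Bloch sphere:
F = cos^2(theta/2)
theta = 16*pi/35 = 1.4362
theta/2 = 0.7181
cos(theta/2) = 0.7531
F = 0.5671

0.5671


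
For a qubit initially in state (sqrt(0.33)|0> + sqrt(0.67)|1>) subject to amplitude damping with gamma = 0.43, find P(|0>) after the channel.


For amplitude damping with parameter gamma on state sqrt(a)|0> + sqrt(b)|1>:
alpha^2 = 0.33, beta^2 = 0.67
P(|0>) = alpha^2 + gamma * beta^2
= 0.33 + 0.43 * 0.67
= 0.33 + 0.2881
= 0.6181

0.6181


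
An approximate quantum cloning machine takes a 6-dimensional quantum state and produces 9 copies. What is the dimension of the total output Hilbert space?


Output space = H^(tensor 9) where dim(H) = 6
dim = 6^9
= 36 (after 2 factors)
= 216 (after 3 factors)
= 1296 (after 4 factors)
= 7776 (after 5 factors)
= 46656 (after 6 factors)
= 279936 (after 7 factors)
= 1679616 (after 8 factors)
= 10077696 (after 9 factors)
= 10077696

10077696


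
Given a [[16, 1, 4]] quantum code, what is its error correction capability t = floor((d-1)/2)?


Code parameters: [[16, 1, 4]], distance d = 4.
Number of correctable errors = floor((d-1)/2)
= floor((4 - 1)/2)
= floor(3/2)
= 1

1


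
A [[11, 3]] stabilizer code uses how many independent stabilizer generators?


For an [[n,k]] stabilizer code:
Number of stabilizer generators = n - k
= 11 - 3
= 8

8


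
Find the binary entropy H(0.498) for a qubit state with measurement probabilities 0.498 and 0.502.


S = -p*log2(p) - (1-p)*log2(1-p)
p = 0.4980, 1-p = 0.5020
= -0.4980 * log2(0.4980) - 0.5020 * log2(0.5020)
= -(-0.5009) - (-0.4991)
= 1.0000

1.0000


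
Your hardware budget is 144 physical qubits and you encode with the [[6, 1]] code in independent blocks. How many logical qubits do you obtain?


Each code block uses 6 physical qubits for 1 logical qubit(s).
Number of complete blocks = floor(144 / 6) = 24
Logical qubits = 24 * 1
= 24

24


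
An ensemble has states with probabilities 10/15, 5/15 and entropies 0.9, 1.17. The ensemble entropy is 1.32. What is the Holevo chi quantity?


chi = S(rho) - sum_i p_i * S(rho_i)
Weighted entropy = 10/15 * 0.9 + 5/15 * 1.17
= 0.9900
chi = 1.32 - 0.9900
= 0.3300

0.3300


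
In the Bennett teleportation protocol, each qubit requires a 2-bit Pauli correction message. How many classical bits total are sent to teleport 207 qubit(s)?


Quantum teleportation requires 2 classical bits per qubit teleported.
207 qubit(s) -> 2 * 207 = 414 classical bits

414


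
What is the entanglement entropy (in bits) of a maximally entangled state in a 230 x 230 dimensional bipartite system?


For a maximally entangled state in d x d:
S = log2(d) = log2(230)
= 7.8455

7.8455


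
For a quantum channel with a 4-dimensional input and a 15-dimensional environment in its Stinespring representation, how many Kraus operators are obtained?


Tracing out the environment in an orthonormal basis {|i>_E} gives Kraus operators K_i = <i|_E U |0>_E.
Number of Kraus operators = dim(H_env) = d_env
= 15

15


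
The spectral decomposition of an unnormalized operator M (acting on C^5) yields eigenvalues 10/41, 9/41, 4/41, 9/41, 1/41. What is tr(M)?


tr(M) = sum of eigenvalues
= 10/41 + 9/41 + 4/41 + 9/41 + 1/41
= 33/41
= 0.8049

0.8049


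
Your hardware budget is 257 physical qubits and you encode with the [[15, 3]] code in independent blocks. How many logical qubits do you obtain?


Each code block uses 15 physical qubits for 3 logical qubit(s).
Number of complete blocks = floor(257 / 15) = 17
Logical qubits = 17 * 3
= 51

51


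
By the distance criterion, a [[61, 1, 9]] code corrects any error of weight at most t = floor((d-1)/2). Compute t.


Code parameters: [[61, 1, 9]], distance d = 9.
Number of correctable errors = floor((d-1)/2)
= floor((9 - 1)/2)
= floor(8/2)
= 4

4


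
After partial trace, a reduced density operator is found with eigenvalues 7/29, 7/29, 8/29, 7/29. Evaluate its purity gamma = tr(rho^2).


tr(rho^2) = sum of eigenvalues squared
= (7/29)^2 + (7/29)^2 + (8/29)^2 + (7/29)^2
= (49 + 49 + 64 + 49) / 841
= 211/841
= 0.2509

0.2509


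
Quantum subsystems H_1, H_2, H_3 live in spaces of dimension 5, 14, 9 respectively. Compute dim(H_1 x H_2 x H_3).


dim(H_1 x H_2 x H_3) = 5 * 14 * 9
= 70 * 9
= 630

630


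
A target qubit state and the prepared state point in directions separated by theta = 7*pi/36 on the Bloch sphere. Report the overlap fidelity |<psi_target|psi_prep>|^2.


For states separated by angle theta on Bloch sphere:
F = cos^2(theta/2)
theta = 7*pi/36 = 0.6109
theta/2 = 0.3054
cos(theta/2) = 0.9537
F = 0.9096

0.9096


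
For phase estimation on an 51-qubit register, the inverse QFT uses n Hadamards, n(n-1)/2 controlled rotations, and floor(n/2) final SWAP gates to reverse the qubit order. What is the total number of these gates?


Hadamard gates: 51
Controlled rotations: n*(n-1)/2 = 51*50/2 = 1275
SWAP gates: floor(n/2) = floor(51/2) = 25
Total = 51 + 1275 + 25
= 1351

1351


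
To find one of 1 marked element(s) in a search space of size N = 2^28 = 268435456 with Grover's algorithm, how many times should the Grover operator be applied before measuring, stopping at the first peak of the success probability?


After j Grover iterations the success probability is P(j) = sin^2((2j+1)*theta), where sin(theta) = sqrt(k/N).
N = 2^28 = 268435456, k = 1
sin(theta) = sqrt(k/N) = 6.103515625e-05
theta = arcsin(sqrt(k/N)) = 6.103515629e-05 rad
P(j) reaches its first maximum when (2j+1)*theta is as close as possible to pi/2, i.e. j = round(pi/(4*theta) - 1/2).
pi/(4*theta) - 1/2 = 12867.4635
(For comparison, the common estimate pi/4 * sqrt(N/k) = 12867.9635; the exact maximiser is used here.)
Optimal iterations = 12867

12867


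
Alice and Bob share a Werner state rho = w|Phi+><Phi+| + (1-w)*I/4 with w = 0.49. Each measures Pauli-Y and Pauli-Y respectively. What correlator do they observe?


|Phi+> = (|00> + |11>)/sqrt(2)
For the pure Bell state, <Y_A Y_B> = -1 (Bell-state Pauli correlator).
The maximally-mixed part I/4 has tr(I/4 * P tensor P) = 0 for any traceless Pauli P.
So <Y_A Y_B>_rho = w * (-1) + (1 - w) * 0
= 0.49 * (-1)
= -0.4900

-0.4900


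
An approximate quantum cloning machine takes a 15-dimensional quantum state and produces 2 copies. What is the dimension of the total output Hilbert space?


Output space = H^(tensor 2) where dim(H) = 15
dim = 15^2
= 225

225


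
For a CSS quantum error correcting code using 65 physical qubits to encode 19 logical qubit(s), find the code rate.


Code rate R = k/n
= 19/65
= 0.2923

0.2923


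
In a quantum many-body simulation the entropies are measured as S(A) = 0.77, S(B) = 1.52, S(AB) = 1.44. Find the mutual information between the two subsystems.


I(A:B) = S(A) + S(B) - S(AB)
= 0.77 + 1.52 - 1.44
= 0.8500

0.8500


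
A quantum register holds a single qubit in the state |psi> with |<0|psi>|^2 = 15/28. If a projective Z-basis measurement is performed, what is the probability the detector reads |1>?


|alpha|^2 = 15/28 = 0.5357
|beta|^2 = 1 - 15/28 = 13/28 = 0.4643
P(|1>) = |beta|^2 = 0.4643

0.4643


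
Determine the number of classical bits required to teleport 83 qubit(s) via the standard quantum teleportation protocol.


Quantum teleportation requires 2 classical bits per qubit teleported.
83 qubit(s) -> 2 * 83 = 166 classical bits

166


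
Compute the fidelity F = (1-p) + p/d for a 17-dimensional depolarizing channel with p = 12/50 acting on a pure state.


F = (1-p) + p/d
= (1 - 0.2400) + 0.2400/17
= 0.7600 + 0.0141
= 0.7741

0.7741


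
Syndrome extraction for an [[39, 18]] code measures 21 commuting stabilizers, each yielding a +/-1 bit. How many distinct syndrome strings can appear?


Each stabilizer generator gives a binary (+1 or -1) measurement outcome.
With 21 independent generators:
Total syndromes = 2^21
= 2097152

2097152


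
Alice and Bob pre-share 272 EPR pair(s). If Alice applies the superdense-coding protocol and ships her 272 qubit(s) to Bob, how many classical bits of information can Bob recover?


Superdense coding allows 2 classical bits per shared entangled pair.
272 pair(s) -> 2 * 272 = 544 classical bits

544


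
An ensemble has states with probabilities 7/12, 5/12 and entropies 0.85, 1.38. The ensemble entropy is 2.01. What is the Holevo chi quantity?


chi = S(rho) - sum_i p_i * S(rho_i)
Weighted entropy = 7/12 * 0.85 + 5/12 * 1.38
= 1.0708
chi = 2.01 - 1.0708
= 0.9392

0.9392


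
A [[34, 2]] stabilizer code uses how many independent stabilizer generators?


For an [[n,k]] stabilizer code:
Number of stabilizer generators = n - k
= 34 - 2
= 32

32


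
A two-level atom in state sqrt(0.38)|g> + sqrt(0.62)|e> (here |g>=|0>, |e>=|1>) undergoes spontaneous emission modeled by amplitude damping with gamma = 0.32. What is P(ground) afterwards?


For amplitude damping with parameter gamma on state sqrt(a)|0> + sqrt(b)|1>:
alpha^2 = 0.38, beta^2 = 0.62
P(|0>) = alpha^2 + gamma * beta^2
= 0.38 + 0.32 * 0.62
= 0.38 + 0.1984
= 0.5784

0.5784


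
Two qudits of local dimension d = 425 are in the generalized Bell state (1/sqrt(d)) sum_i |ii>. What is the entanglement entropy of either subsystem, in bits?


For a maximally entangled state in d x d:
S = log2(d) = log2(425)
= 8.7313

8.7313


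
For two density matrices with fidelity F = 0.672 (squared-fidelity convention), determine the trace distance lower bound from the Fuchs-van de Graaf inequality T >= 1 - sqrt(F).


Fuchs-van de Graaf (squared-fidelity convention): 1 - sqrt(F) <= T <= sqrt(1 - F).
Lower bound: T >= 1 - sqrt(F)
sqrt(F) = sqrt(0.672) = 0.8198
T >= 1 - 0.8198
T >= 0.1802

0.1802


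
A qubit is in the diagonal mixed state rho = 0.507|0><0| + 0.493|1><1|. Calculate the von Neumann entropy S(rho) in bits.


S = -p*log2(p) - (1-p)*log2(1-p)
p = 0.5070, 1-p = 0.4930
= -0.5070 * log2(0.5070) - 0.4930 * log2(0.4930)
= -(-0.4968) - (-0.5030)
= 0.9999

0.9999


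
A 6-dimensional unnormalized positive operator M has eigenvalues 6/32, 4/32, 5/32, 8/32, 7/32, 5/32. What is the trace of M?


tr(M) = sum of eigenvalues
= 6/32 + 4/32 + 5/32 + 8/32 + 7/32 + 5/32
= 35/32
= 1.0938

1.0938


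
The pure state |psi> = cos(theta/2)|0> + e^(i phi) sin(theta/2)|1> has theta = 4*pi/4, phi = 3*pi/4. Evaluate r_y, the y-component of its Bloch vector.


theta = 3.1416, phi = 2.3562
r_y = sin(theta)*sin(phi) = 0.0000 * 0.7071
r_y = 0.0000

0.0000


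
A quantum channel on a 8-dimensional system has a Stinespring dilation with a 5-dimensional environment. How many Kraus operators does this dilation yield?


Tracing out the environment in an orthonormal basis {|i>_E} gives Kraus operators K_i = <i|_E U |0>_E.
Number of Kraus operators = dim(H_env) = d_env
= 5

5


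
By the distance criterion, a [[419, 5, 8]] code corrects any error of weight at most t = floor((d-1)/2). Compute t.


Code parameters: [[419, 5, 8]], distance d = 8.
Number of correctable errors = floor((d-1)/2)
= floor((8 - 1)/2)
= floor(7/2)
= 3

3


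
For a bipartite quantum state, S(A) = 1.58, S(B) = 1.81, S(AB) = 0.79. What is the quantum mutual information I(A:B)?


I(A:B) = S(A) + S(B) - S(AB)
= 1.58 + 1.81 - 0.79
= 2.6000

2.6000


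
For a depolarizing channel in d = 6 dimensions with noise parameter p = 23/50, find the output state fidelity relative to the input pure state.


F = (1-p) + p/d
= (1 - 0.4600) + 0.4600/6
= 0.5400 + 0.0767
= 0.6167

0.6167


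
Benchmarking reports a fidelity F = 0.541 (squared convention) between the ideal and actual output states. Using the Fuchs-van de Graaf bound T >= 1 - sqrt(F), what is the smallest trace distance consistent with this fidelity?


Fuchs-van de Graaf (squared-fidelity convention): 1 - sqrt(F) <= T <= sqrt(1 - F).
Lower bound: T >= 1 - sqrt(F)
sqrt(F) = sqrt(0.541) = 0.7355
T >= 1 - 0.7355
T >= 0.2645

0.2645


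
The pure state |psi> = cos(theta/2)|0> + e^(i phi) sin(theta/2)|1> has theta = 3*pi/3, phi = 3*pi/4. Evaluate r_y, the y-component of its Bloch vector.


theta = 3.1416, phi = 2.3562
r_y = sin(theta)*sin(phi) = 0.0000 * 0.7071
r_y = 0.0000

0.0000


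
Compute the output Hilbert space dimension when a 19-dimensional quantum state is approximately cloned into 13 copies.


Output space = H^(tensor 13) where dim(H) = 19
dim = 19^13
= 361 (after 2 factors)
= 6859 (after 3 factors)
= 130321 (after 4 factors)
= 2476099 (after 5 factors)
= 47045881 (after 6 factors)
= 893871739 (after 7 factors)
= 16983563041 (after 8 factors)
= 322687697779 (after 9 factors)
= 6131066257801 (after 10 factors)
= 116490258898219 (after 11 factors)
= 2213314919066161 (after 12 factors)
= 42052983462257059 (after 13 factors)
= 42052983462257059

42052983462257059


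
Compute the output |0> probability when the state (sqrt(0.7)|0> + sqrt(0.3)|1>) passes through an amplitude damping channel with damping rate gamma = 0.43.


For amplitude damping with parameter gamma on state sqrt(a)|0> + sqrt(b)|1>:
alpha^2 = 0.7, beta^2 = 0.3
P(|0>) = alpha^2 + gamma * beta^2
= 0.7 + 0.43 * 0.3
= 0.7 + 0.1290
= 0.8290

0.8290


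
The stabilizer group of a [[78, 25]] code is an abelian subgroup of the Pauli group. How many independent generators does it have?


For an [[n,k]] stabilizer code:
Number of stabilizer generators = n - k
= 78 - 25
= 53

53


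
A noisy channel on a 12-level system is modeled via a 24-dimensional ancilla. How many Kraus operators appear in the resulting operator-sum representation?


Tracing out the environment in an orthonormal basis {|i>_E} gives Kraus operators K_i = <i|_E U |0>_E.
Number of Kraus operators = dim(H_env) = d_env
= 24

24
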